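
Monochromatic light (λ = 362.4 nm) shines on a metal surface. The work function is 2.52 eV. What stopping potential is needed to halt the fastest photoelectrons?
0.9012 V

The stopping potential V_s satisfies: eV_s = KE_max

First, find KE_max using Einstein's equation:
E_photon = hc/λ = 3.4212 eV
KE_max = E_photon - φ = 3.4212 - 2.52 = 0.9012 eV

Since eV_s = KE_max:
V_s = KE_max/e = 0.9012 V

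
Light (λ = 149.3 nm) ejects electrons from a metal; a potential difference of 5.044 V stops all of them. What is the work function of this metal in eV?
3.26 eV

The stopping potential gives the maximum kinetic energy: KE_max = eV_s = 5.044 eV

From Einstein's photoelectric equation: KE_max = hc/λ - φ
Rearranging: φ = hc/λ - KE_max

Calculate photon energy:
E_photon = hc/λ = (6.626×10⁻³⁴ J·s)(3×10⁸ m/s) / (149.3×10⁻⁹ m) = 8.3044 eV

Therefore:
φ = 8.3044 - 5.044 = 3.26 eV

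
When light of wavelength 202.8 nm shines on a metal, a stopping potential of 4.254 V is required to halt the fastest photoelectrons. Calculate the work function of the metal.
1.86 eV

The stopping potential gives the maximum kinetic energy: KE_max = eV_s = 4.254 eV

From Einstein's photoelectric equation: KE_max = hc/λ - φ
Rearranging: φ = hc/λ - KE_max

Calculate photon energy:
E_photon = hc/λ = (6.626×10⁻³⁴ J·s)(3×10⁸ m/s) / (202.8×10⁻⁹ m) = 6.1136 eV

Therefore:
φ = 6.1136 - 4.254 = 1.86 eV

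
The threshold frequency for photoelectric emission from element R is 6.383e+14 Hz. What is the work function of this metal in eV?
2.64 eV

At the threshold frequency, photon energy equals work function:
φ = hf₀

Calculating:
φ = (6.626×10⁻³⁴ J·s)(6.383e+14 Hz)
φ = 2.64 eV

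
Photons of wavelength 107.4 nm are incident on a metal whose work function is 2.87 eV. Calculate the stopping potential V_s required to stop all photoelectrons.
8.6742 V

The stopping potential V_s satisfies: eV_s = KE_max

First, find KE_max using Einstein's equation:
E_photon = hc/λ = 11.5442 eV
KE_max = E_photon - φ = 11.5442 - 2.87 = 8.6742 eV

Since eV_s = KE_max:
V_s = KE_max/e = 8.6742 V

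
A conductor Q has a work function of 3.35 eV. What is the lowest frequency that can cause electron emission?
8.1003e+14 Hz

The threshold frequency is when the photon energy equals the work function:
hf₀ = φ

Solving for f₀:
f₀ = φ/h = (3.35 eV × 1.602×10⁻¹⁹ J/eV) / (6.626×10⁻³⁴ J·s)
f₀ = 8.1003e+14 Hz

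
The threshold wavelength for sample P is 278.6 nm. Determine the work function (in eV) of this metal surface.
4.45 eV

At the threshold wavelength, photon energy equals work function:
φ = hc/λ₀

Calculating:
φ = (6.626×10⁻³⁴ J·s)(3×10⁸ m/s) / (278.6×10⁻⁹ m)
φ = 4.45 eV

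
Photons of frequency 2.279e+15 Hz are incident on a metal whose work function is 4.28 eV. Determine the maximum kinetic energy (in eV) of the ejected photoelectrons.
5.1452 eV

Using Einstein's photoelectric equation: KE_max = hf - φ

First, calculate the photon energy:
E_photon = hf = (6.626×10⁻³⁴ J·s)(2.279e+15 Hz)
E_photon = 9.4252 eV

Then, the maximum kinetic energy:
KE_max = E_photon - φ = 9.4252 eV - 4.28 eV = 5.1452 eV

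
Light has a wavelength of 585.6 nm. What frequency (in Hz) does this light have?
5.1194e+14 Hz

Using the wave equation: c = fλ

Solving for frequency:
f = c/λ = (3×10⁸ m/s) / (585.6×10⁻⁹ m)
f = 5.1194e+14 Hz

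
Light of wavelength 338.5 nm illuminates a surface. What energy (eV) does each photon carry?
3.6628 eV

Using E = hf = hc/λ:

E = hc/λ = (6.626×10⁻³⁴ J·s)(3×10⁸ m/s) / (338.5×10⁻⁹ m)
E = 3.6628 eV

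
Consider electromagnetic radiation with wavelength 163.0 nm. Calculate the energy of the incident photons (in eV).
7.6064 eV

Using E = hf = hc/λ:

E = hc/λ = (6.626×10⁻³⁴ J·s)(3×10⁸ m/s) / (163.0×10⁻⁹ m)
E = 7.6064 eV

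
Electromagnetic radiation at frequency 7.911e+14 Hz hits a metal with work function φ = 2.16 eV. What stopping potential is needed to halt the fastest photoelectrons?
1.1117 V

The stopping potential V_s satisfies: eV_s = KE_max

First, find KE_max using Einstein's equation:
E_photon = hf = (6.626×10⁻³⁴ J·s)(7.911e+14 Hz) = 3.2717 eV
KE_max = E_photon - φ = 3.2717 - 2.16 = 1.1117 eV

Since eV_s = KE_max:
V_s = KE_max/e = 1.1117 V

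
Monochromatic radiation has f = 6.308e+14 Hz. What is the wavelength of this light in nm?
475.26 nm

Using the wave equation: c = fλ

Solving for wavelength:
λ = c/f = (3×10⁸ m/s) / (6.308e+14 Hz)
λ = 475.26 nm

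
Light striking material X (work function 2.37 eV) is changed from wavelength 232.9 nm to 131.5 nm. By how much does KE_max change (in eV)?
4.1050 eV

Using Einstein's equation: KE_max = hc/λ - φ

For λ₁ = 232.9 nm:
KE₁ = hc/λ₁ - φ = 5.3235 - 2.37 = 2.9535 eV

For λ₂ = 131.5 nm:
KE₂ = hc/λ₂ - φ = 9.4285 - 2.37 = 7.0585 eV

Change in KE:
ΔKE = KE₂ - KE₁ = 7.0585 - 2.9535 = 4.1050 eV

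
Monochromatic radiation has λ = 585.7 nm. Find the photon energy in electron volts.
2.1169 eV

Using E = hf = hc/λ:

E = hc/λ = (6.626×10⁻³⁴ J·s)(3×10⁸ m/s) / (585.7×10⁻⁹ m)
E = 2.1169 eV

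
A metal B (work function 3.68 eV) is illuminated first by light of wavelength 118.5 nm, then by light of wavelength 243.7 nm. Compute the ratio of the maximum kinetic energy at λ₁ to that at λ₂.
4.8188

Using Einstein's equation: KE_max = hc/λ - φ

For λ₁ = 118.5 nm:
E₁ = hc/λ₁ = 10.4628 eV
KE₁ = E₁ - φ = 10.4628 - 3.68 = 6.7828 eV

For λ₂ = 243.7 nm:
E₂ = hc/λ₂ = 5.0876 eV
KE₂ = E₂ - φ = 5.0876 - 3.68 = 1.4076 eV

Ratio: KE₁/KE₂ = 6.7828/1.4076 = 4.8188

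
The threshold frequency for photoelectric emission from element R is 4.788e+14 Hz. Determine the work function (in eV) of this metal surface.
1.98 eV

At the threshold frequency, photon energy equals work function:
φ = hf₀

Calculating:
φ = (6.626×10⁻³⁴ J·s)(4.788e+14 Hz)
φ = 1.98 eV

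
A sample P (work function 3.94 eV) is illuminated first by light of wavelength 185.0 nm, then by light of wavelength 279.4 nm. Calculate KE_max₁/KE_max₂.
5.5513

Using Einstein's equation: KE_max = hc/λ - φ

For λ₁ = 185.0 nm:
E₁ = hc/λ₁ = 6.7018 eV
KE₁ = E₁ - φ = 6.7018 - 3.94 = 2.7618 eV

For λ₂ = 279.4 nm:
E₂ = hc/λ₂ = 4.4375 eV
KE₂ = E₂ - φ = 4.4375 - 3.94 = 0.4975 eV

Ratio: KE₁/KE₂ = 2.7618/0.4975 = 5.5513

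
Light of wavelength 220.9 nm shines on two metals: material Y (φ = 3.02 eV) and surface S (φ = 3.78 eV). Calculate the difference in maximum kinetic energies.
0.7600 eV

Using KE_max = hc/λ - φ for each metal:

Photon energy: E = hc/λ = 5.6127 eV

For material Y (φ₁ = 3.02 eV):
KE₁ = E - φ₁ = 5.6127 - 3.02 = 2.5927 eV

For surface S (φ₂ = 3.78 eV):
KE₂ = E - φ₂ = 5.6127 - 3.78 = 1.8327 eV

Difference:
ΔKE = KE₁ - KE₂ = 2.5927 - 1.8327 = 0.7600 eV

Note: The difference equals the difference in work functions: 3.78 - 3.02 = 0.76 eV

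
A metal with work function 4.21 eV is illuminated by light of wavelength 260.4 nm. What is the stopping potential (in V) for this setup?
0.5513 V

The stopping potential V_s satisfies: eV_s = KE_max

First, find KE_max using Einstein's equation:
E_photon = hc/λ = 4.7613 eV
KE_max = E_photon - φ = 4.7613 - 4.21 = 0.5513 eV

Since eV_s = KE_max:
V_s = KE_max/e = 0.5513 V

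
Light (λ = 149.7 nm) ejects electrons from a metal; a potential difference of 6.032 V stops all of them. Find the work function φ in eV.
2.25 eV

The stopping potential gives the maximum kinetic energy: KE_max = eV_s = 6.032 eV

From Einstein's photoelectric equation: KE_max = hc/λ - φ
Rearranging: φ = hc/λ - KE_max

Calculate photon energy:
E_photon = hc/λ = (6.626×10⁻³⁴ J·s)(3×10⁸ m/s) / (149.7×10⁻⁹ m) = 8.2822 eV

Therefore:
φ = 8.2822 - 6.032 = 2.25 eV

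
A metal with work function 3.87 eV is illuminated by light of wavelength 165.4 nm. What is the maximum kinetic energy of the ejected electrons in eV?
3.6260 eV

Using Einstein's photoelectric equation: KE_max = hf - φ = hc/λ - φ

First, calculate the photon energy:
E_photon = hc/λ = (6.626×10⁻³⁴ J·s)(3×10⁸ m/s) / (165.4×10⁻⁹ m)
E_photon = 7.4960 eV

Then, the maximum kinetic energy:
KE_max = E_photon - φ = 7.4960 eV - 3.87 eV = 3.6260 eV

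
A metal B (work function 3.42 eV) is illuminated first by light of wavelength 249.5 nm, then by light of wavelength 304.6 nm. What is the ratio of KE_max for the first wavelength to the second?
2.3821

Using Einstein's equation: KE_max = hc/λ - φ

For λ₁ = 249.5 nm:
E₁ = hc/λ₁ = 4.9693 eV
KE₁ = E₁ - φ = 4.9693 - 3.42 = 1.5493 eV

For λ₂ = 304.6 nm:
E₂ = hc/λ₂ = 4.0704 eV
KE₂ = E₂ - φ = 4.0704 - 3.42 = 0.6504 eV

Ratio: KE₁/KE₂ = 1.5493/0.6504 = 2.3821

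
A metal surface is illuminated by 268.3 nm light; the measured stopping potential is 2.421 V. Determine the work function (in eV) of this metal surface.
2.20 eV

The stopping potential gives the maximum kinetic energy: KE_max = eV_s = 2.421 eV

From Einstein's photoelectric equation: KE_max = hc/λ - φ
Rearranging: φ = hc/λ - KE_max

Calculate photon energy:
E_photon = hc/λ = (6.626×10⁻³⁴ J·s)(3×10⁸ m/s) / (268.3×10⁻⁹ m) = 4.6211 eV

Therefore:
φ = 4.6211 - 2.421 = 2.20 eV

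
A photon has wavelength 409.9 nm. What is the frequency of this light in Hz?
7.3138e+14 Hz

Using the wave equation: c = fλ

Solving for frequency:
f = c/λ = (3×10⁸ m/s) / (409.9×10⁻⁹ m)
f = 7.3138e+14 Hz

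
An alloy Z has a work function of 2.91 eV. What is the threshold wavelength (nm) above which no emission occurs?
426.06 nm

The threshold wavelength is when the photon energy equals the work function:
hc/λ₀ = φ

Solving for λ₀:
λ₀ = hc/φ = (6.626×10⁻³⁴ J·s)(3×10⁸ m/s) / (2.91 eV × 1.602×10⁻¹⁹ J/eV)
λ₀ = 426.06 nm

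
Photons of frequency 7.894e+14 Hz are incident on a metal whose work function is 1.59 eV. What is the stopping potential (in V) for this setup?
1.6747 V

The stopping potential V_s satisfies: eV_s = KE_max

First, find KE_max using Einstein's equation:
E_photon = hf = (6.626×10⁻³⁴ J·s)(7.894e+14 Hz) = 3.2647 eV
KE_max = E_photon - φ = 3.2647 - 1.59 = 1.6747 eV

Since eV_s = KE_max:
V_s = KE_max/e = 1.6747 V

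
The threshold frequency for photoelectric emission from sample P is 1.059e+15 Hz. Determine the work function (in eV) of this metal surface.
4.38 eV

At the threshold frequency, photon energy equals work function:
φ = hf₀

Calculating:
φ = (6.626×10⁻³⁴ J·s)(1.059e+15 Hz)
φ = 4.38 eV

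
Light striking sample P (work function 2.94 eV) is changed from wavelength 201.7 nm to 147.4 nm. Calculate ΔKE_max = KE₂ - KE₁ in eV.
2.2645 eV

Using Einstein's equation: KE_max = hc/λ - φ

For λ₁ = 201.7 nm:
KE₁ = hc/λ₁ - φ = 6.1470 - 2.94 = 3.2070 eV

For λ₂ = 147.4 nm:
KE₂ = hc/λ₂ - φ = 8.4114 - 2.94 = 5.4714 eV

Change in KE:
ΔKE = KE₂ - KE₁ = 5.4714 - 3.2070 = 2.2645 eV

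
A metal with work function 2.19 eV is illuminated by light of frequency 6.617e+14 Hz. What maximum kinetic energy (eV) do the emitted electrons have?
0.5466 eV

Using Einstein's photoelectric equation: KE_max = hf - φ

First, calculate the photon energy:
E_photon = hf = (6.626×10⁻³⁴ J·s)(6.617e+14 Hz)
E_photon = 2.7366 eV

Then, the maximum kinetic energy:
KE_max = E_photon - φ = 2.7366 eV - 2.19 eV = 0.5466 eV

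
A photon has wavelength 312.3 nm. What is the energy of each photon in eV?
3.9700 eV

Using E = hf = hc/λ:

E = hc/λ = (6.626×10⁻³⁴ J·s)(3×10⁸ m/s) / (312.3×10⁻⁹ m)
E = 3.9700 eV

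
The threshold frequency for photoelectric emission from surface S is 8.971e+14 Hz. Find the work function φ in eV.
3.71 eV

At the threshold frequency, photon energy equals work function:
φ = hf₀

Calculating:
φ = (6.626×10⁻³⁴ J·s)(8.971e+14 Hz)
φ = 3.71 eV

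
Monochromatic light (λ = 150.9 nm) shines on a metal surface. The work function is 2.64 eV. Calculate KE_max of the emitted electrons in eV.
5.5763 eV

Using Einstein's photoelectric equation: KE_max = hf - φ = hc/λ - φ

First, calculate the photon energy:
E_photon = hc/λ = (6.626×10⁻³⁴ J·s)(3×10⁸ m/s) / (150.9×10⁻⁹ m)
E_photon = 8.2163 eV

Then, the maximum kinetic energy:
KE_max = E_photon - φ = 8.2163 eV - 2.64 eV = 5.5763 eV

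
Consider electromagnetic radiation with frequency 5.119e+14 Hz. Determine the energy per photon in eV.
2.1170 eV

Using E = hf:

E = hf = (6.626×10⁻³⁴ J·s)(5.119e+14 Hz)
E = 2.1170 eV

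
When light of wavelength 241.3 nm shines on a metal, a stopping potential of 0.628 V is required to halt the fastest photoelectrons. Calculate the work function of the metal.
4.51 eV

The stopping potential gives the maximum kinetic energy: KE_max = eV_s = 0.628 eV

From Einstein's photoelectric equation: KE_max = hc/λ - φ
Rearranging: φ = hc/λ - KE_max

Calculate photon energy:
E_photon = hc/λ = (6.626×10⁻³⁴ J·s)(3×10⁸ m/s) / (241.3×10⁻⁹ m) = 5.1382 eV

Therefore:
φ = 5.1382 - 0.628 = 4.51 eV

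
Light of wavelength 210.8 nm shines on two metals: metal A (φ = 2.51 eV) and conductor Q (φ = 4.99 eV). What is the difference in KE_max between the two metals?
2.4800 eV

Using KE_max = hc/λ - φ for each metal:

Photon energy: E = hc/λ = 5.8816 eV

For metal A (φ₁ = 2.51 eV):
KE₁ = E - φ₁ = 5.8816 - 2.51 = 3.3716 eV

For conductor Q (φ₂ = 4.99 eV):
KE₂ = E - φ₂ = 5.8816 - 4.99 = 0.8916 eV

Difference:
ΔKE = KE₁ - KE₂ = 3.3716 - 0.8916 = 2.4800 eV

Note: The difference equals the difference in work functions: 4.99 - 2.51 = 2.48 eV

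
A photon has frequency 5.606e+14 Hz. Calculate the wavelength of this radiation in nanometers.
534.77 nm

Using the wave equation: c = fλ

Solving for wavelength:
λ = c/f = (3×10⁸ m/s) / (5.606e+14 Hz)
λ = 534.77 nm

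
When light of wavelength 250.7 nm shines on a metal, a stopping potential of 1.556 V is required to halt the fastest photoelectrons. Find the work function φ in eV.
3.39 eV

The stopping potential gives the maximum kinetic energy: KE_max = eV_s = 1.556 eV

From Einstein's photoelectric equation: KE_max = hc/λ - φ
Rearranging: φ = hc/λ - KE_max

Calculate photon energy:
E_photon = hc/λ = (6.626×10⁻³⁴ J·s)(3×10⁸ m/s) / (250.7×10⁻⁹ m) = 4.9455 eV

Therefore:
φ = 4.9455 - 1.556 = 3.39 eV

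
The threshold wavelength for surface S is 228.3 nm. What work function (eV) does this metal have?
5.43 eV

At the threshold wavelength, photon energy equals work function:
φ = hc/λ₀

Calculating:
φ = (6.626×10⁻³⁴ J·s)(3×10⁸ m/s) / (228.3×10⁻⁹ m)
φ = 5.43 eV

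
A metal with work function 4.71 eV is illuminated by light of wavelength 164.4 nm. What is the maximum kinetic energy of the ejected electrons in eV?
2.8316 eV

Using Einstein's photoelectric equation: KE_max = hf - φ = hc/λ - φ

First, calculate the photon energy:
E_photon = hc/λ = (6.626×10⁻³⁴ J·s)(3×10⁸ m/s) / (164.4×10⁻⁹ m)
E_photon = 7.5416 eV

Then, the maximum kinetic energy:
KE_max = E_photon - φ = 7.5416 eV - 4.71 eV = 2.8316 eV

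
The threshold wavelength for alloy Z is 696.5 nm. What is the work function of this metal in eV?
1.78 eV

At the threshold wavelength, photon energy equals work function:
φ = hc/λ₀

Calculating:
φ = (6.626×10⁻³⁴ J·s)(3×10⁸ m/s) / (696.5×10⁻⁹ m)
φ = 1.78 eV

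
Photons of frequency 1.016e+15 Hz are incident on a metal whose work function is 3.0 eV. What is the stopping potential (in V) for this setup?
1.2018 V

The stopping potential V_s satisfies: eV_s = KE_max

First, find KE_max using Einstein's equation:
E_photon = hf = (6.626×10⁻³⁴ J·s)(1.016e+15 Hz) = 4.2018 eV
KE_max = E_photon - φ = 4.2018 - 3.0 = 1.2018 eV

Since eV_s = KE_max:
V_s = KE_max/e = 1.2018 V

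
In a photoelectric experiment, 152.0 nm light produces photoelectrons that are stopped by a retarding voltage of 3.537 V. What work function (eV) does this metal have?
4.62 eV

The stopping potential gives the maximum kinetic energy: KE_max = eV_s = 3.537 eV

From Einstein's photoelectric equation: KE_max = hc/λ - φ
Rearranging: φ = hc/λ - KE_max

Calculate photon energy:
E_photon = hc/λ = (6.626×10⁻³⁴ J·s)(3×10⁸ m/s) / (152.0×10⁻⁹ m) = 8.1569 eV

Therefore:
φ = 8.1569 - 3.537 = 4.62 eV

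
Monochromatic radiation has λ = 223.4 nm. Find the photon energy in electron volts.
5.5499 eV

Using E = hf = hc/λ:

E = hc/λ = (6.626×10⁻³⁴ J·s)(3×10⁸ m/s) / (223.4×10⁻⁹ m)
E = 5.5499 eV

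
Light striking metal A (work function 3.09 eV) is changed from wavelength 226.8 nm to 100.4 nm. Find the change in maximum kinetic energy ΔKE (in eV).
6.8823 eV

Using Einstein's equation: KE_max = hc/λ - φ

For λ₁ = 226.8 nm:
KE₁ = hc/λ₁ - φ = 5.4667 - 3.09 = 2.3767 eV

For λ₂ = 100.4 nm:
KE₂ = hc/λ₂ - φ = 12.3490 - 3.09 = 9.2590 eV

Change in KE:
ΔKE = KE₂ - KE₁ = 9.2590 - 2.3767 = 6.8823 eV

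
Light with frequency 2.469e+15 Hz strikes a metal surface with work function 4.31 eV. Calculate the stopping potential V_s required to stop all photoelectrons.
5.9010 V

The stopping potential V_s satisfies: eV_s = KE_max

First, find KE_max using Einstein's equation:
E_photon = hf = (6.626×10⁻³⁴ J·s)(2.469e+15 Hz) = 10.2110 eV
KE_max = E_photon - φ = 10.2110 - 4.31 = 5.9010 eV

Since eV_s = KE_max:
V_s = KE_max/e = 5.9010 V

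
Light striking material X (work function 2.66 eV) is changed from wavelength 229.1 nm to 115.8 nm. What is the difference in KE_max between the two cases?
5.2950 eV

Using Einstein's equation: KE_max = hc/λ - φ

For λ₁ = 229.1 nm:
KE₁ = hc/λ₁ - φ = 5.4118 - 2.66 = 2.7518 eV

For λ₂ = 115.8 nm:
KE₂ = hc/λ₂ - φ = 10.7068 - 2.66 = 8.0468 eV

Change in KE:
ΔKE = KE₂ - KE₁ = 8.0468 - 2.7518 = 5.2950 eV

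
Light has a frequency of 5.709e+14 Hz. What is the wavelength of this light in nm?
525.12 nm

Using the wave equation: c = fλ

Solving for wavelength:
λ = c/f = (3×10⁸ m/s) / (5.709e+14 Hz)
λ = 525.12 nm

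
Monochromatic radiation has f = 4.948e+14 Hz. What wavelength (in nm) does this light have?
605.89 nm

Using the wave equation: c = fλ

Solving for wavelength:
λ = c/f = (3×10⁸ m/s) / (4.948e+14 Hz)
λ = 605.89 nm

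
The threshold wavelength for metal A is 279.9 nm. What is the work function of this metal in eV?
4.43 eV

At the threshold wavelength, photon energy equals work function:
φ = hc/λ₀

Calculating:
φ = (6.626×10⁻³⁴ J·s)(3×10⁸ m/s) / (279.9×10⁻⁹ m)
φ = 4.43 eV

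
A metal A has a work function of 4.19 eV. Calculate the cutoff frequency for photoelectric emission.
1.0131e+15 Hz

The threshold frequency is when the photon energy equals the work function:
hf₀ = φ

Solving for f₀:
f₀ = φ/h = (4.19 eV × 1.602×10⁻¹⁹ J/eV) / (6.626×10⁻³⁴ J·s)
f₀ = 1.0131e+15 Hz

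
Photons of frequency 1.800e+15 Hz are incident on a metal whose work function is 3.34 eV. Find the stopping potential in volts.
4.1042 V

The stopping potential V_s satisfies: eV_s = KE_max

First, find KE_max using Einstein's equation:
E_photon = hf = (6.626×10⁻³⁴ J·s)(1.800e+15 Hz) = 7.4442 eV
KE_max = E_photon - φ = 7.4442 - 3.34 = 4.1042 eV

Since eV_s = KE_max:
V_s = KE_max/e = 4.1042 V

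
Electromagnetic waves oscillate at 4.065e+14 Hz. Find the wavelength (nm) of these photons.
737.50 nm

Using the wave equation: c = fλ

Solving for wavelength:
λ = c/f = (3×10⁸ m/s) / (4.065e+14 Hz)
λ = 737.50 nm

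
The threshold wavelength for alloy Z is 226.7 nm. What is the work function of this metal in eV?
5.47 eV

At the threshold wavelength, photon energy equals work function:
φ = hc/λ₀

Calculating:
φ = (6.626×10⁻³⁴ J·s)(3×10⁸ m/s) / (226.7×10⁻⁹ m)
φ = 5.47 eV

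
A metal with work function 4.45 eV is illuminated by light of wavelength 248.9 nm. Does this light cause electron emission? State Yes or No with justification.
Yes

For photoemission, the photon energy must exceed the work function.

Photon energy: E = hc/λ = 4.9813 eV
Work function: φ = 4.45 eV

Since E_photon (4.9813 eV) > φ (4.45 eV), photoemission WILL occur.
The threshold wavelength is λ₀ = hc/φ = 278.6 nm.
Since 248.9 nm < 278.6 nm, the light has sufficient energy.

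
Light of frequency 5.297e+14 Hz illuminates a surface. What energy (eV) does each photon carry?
2.1907 eV

Using E = hf:

E = hf = (6.626×10⁻³⁴ J·s)(5.297e+14 Hz)
E = 2.1907 eV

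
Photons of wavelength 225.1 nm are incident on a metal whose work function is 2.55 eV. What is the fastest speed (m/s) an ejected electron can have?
1.0201e+06 m/s

First, find the maximum kinetic energy:
E_photon = hc/λ = 5.5080 eV
KE_max = E_photon - φ = 5.5080 - 2.55 = 2.9580 eV

Convert to Joules: KE_max = 2.9580 × 1.602×10⁻¹⁹ J = 4.7392e-19 J

Then use KE = ½mv² to find velocity:
v = √(2·KE/m) = √(2 × 4.7392e-19 J / 9.109e-31 kg)
v = 1.0201e+06 m/s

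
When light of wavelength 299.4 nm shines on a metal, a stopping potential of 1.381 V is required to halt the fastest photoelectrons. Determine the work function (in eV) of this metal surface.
2.76 eV

The stopping potential gives the maximum kinetic energy: KE_max = eV_s = 1.381 eV

From Einstein's photoelectric equation: KE_max = hc/λ - φ
Rearranging: φ = hc/λ - KE_max

Calculate photon energy:
E_photon = hc/λ = (6.626×10⁻³⁴ J·s)(3×10⁸ m/s) / (299.4×10⁻⁹ m) = 4.1411 eV

Therefore:
φ = 4.1411 - 1.381 = 2.76 eV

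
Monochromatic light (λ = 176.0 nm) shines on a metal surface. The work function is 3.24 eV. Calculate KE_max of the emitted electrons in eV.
3.8046 eV

Using Einstein's photoelectric equation: KE_max = hf - φ = hc/λ - φ

First, calculate the photon energy:
E_photon = hc/λ = (6.626×10⁻³⁴ J·s)(3×10⁸ m/s) / (176.0×10⁻⁹ m)
E_photon = 7.0446 eV

Then, the maximum kinetic energy:
KE_max = E_photon - φ = 7.0446 eV - 3.24 eV = 3.8046 eV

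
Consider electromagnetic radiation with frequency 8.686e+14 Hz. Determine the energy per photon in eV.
3.5922 eV

Using E = hf:

E = hf = (6.626×10⁻³⁴ J·s)(8.686e+14 Hz)
E = 3.5922 eV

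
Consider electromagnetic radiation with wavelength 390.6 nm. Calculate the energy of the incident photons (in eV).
3.1742 eV

Using E = hf = hc/λ:

E = hc/λ = (6.626×10⁻³⁴ J·s)(3×10⁸ m/s) / (390.6×10⁻⁹ m)
E = 3.1742 eV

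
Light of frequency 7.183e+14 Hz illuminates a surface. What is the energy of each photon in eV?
2.9707 eV

Using E = hf:

E = hf = (6.626×10⁻³⁴ J·s)(7.183e+14 Hz)
E = 2.9707 eV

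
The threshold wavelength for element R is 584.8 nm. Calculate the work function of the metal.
2.12 eV

At the threshold wavelength, photon energy equals work function:
φ = hc/λ₀

Calculating:
φ = (6.626×10⁻³⁴ J·s)(3×10⁸ m/s) / (584.8×10⁻⁹ m)
φ = 2.12 eV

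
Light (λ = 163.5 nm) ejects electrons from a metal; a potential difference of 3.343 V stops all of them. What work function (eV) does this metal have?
4.24 eV

The stopping potential gives the maximum kinetic energy: KE_max = eV_s = 3.343 eV

From Einstein's photoelectric equation: KE_max = hc/λ - φ
Rearranging: φ = hc/λ - KE_max

Calculate photon energy:
E_photon = hc/λ = (6.626×10⁻³⁴ J·s)(3×10⁸ m/s) / (163.5×10⁻⁹ m) = 7.5831 eV

Therefore:
φ = 7.5831 - 3.343 = 4.24 eV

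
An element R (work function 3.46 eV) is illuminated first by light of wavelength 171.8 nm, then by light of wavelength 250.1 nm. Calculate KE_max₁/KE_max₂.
2.5089

Using Einstein's equation: KE_max = hc/λ - φ

For λ₁ = 171.8 nm:
E₁ = hc/λ₁ = 7.2168 eV
KE₁ = E₁ - φ = 7.2168 - 3.46 = 3.7568 eV

For λ₂ = 250.1 nm:
E₂ = hc/λ₂ = 4.9574 eV
KE₂ = E₂ - φ = 4.9574 - 3.46 = 1.4974 eV

Ratio: KE₁/KE₂ = 3.7568/1.4974 = 2.5089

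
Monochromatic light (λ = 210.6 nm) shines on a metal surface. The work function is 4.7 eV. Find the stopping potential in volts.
1.1872 V

The stopping potential V_s satisfies: eV_s = KE_max

First, find KE_max using Einstein's equation:
E_photon = hc/λ = 5.8872 eV
KE_max = E_photon - φ = 5.8872 - 4.7 = 1.1872 eV

Since eV_s = KE_max:
V_s = KE_max/e = 1.1872 V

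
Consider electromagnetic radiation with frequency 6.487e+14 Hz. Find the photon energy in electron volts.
2.6828 eV

Using E = hf:

E = hf = (6.626×10⁻³⁴ J·s)(6.487e+14 Hz)
E = 2.6828 eV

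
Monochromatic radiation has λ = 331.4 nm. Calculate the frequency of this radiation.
9.0462e+14 Hz

Using the wave equation: c = fλ

Solving for frequency:
f = c/λ = (3×10⁸ m/s) / (331.4×10⁻⁹ m)
f = 9.0462e+14 Hz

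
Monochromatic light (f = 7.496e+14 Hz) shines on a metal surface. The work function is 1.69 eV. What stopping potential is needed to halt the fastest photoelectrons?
1.4101 V

The stopping potential V_s satisfies: eV_s = KE_max

First, find KE_max using Einstein's equation:
E_photon = hf = (6.626×10⁻³⁴ J·s)(7.496e+14 Hz) = 3.1001 eV
KE_max = E_photon - φ = 3.1001 - 1.69 = 1.4101 eV

Since eV_s = KE_max:
V_s = KE_max/e = 1.4101 V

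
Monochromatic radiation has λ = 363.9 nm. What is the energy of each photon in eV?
3.4071 eV

Using E = hf = hc/λ:

E = hc/λ = (6.626×10⁻³⁴ J·s)(3×10⁸ m/s) / (363.9×10⁻⁹ m)
E = 3.4071 eV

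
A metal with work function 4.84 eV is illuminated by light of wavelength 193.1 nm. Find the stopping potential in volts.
1.5807 V

The stopping potential V_s satisfies: eV_s = KE_max

First, find KE_max using Einstein's equation:
E_photon = hc/λ = 6.4207 eV
KE_max = E_photon - φ = 6.4207 - 4.84 = 1.5807 eV

Since eV_s = KE_max:
V_s = KE_max/e = 1.5807 V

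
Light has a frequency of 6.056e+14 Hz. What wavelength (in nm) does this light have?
495.03 nm

Using the wave equation: c = fλ

Solving for wavelength:
λ = c/f = (3×10⁸ m/s) / (6.056e+14 Hz)
λ = 495.03 nm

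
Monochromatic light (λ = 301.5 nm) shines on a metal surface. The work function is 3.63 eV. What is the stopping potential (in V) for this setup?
0.4822 V

The stopping potential V_s satisfies: eV_s = KE_max

First, find KE_max using Einstein's equation:
E_photon = hc/λ = 4.1122 eV
KE_max = E_photon - φ = 4.1122 - 3.63 = 0.4822 eV

Since eV_s = KE_max:
V_s = KE_max/e = 0.4822 V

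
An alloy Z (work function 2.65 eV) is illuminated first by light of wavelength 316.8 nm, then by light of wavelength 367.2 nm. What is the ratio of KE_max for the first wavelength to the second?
1.7394

Using Einstein's equation: KE_max = hc/λ - φ

For λ₁ = 316.8 nm:
E₁ = hc/λ₁ = 3.9136 eV
KE₁ = E₁ - φ = 3.9136 - 2.65 = 1.2636 eV

For λ₂ = 367.2 nm:
E₂ = hc/λ₂ = 3.3765 eV
KE₂ = E₂ - φ = 3.3765 - 2.65 = 0.7265 eV

Ratio: KE₁/KE₂ = 1.2636/0.7265 = 1.7394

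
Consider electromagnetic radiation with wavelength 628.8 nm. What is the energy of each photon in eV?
1.9718 eV

Using E = hf = hc/λ:

E = hc/λ = (6.626×10⁻³⁴ J·s)(3×10⁸ m/s) / (628.8×10⁻⁹ m)
E = 1.9718 eV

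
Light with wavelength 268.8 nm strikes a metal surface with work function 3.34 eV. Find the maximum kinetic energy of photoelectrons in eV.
1.2725 eV

Using Einstein's photoelectric equation: KE_max = hf - φ = hc/λ - φ

First, calculate the photon energy:
E_photon = hc/λ = (6.626×10⁻³⁴ J·s)(3×10⁸ m/s) / (268.8×10⁻⁹ m)
E_photon = 4.6125 eV

Then, the maximum kinetic energy:
KE_max = E_photon - φ = 4.6125 eV - 3.34 eV = 1.2725 eV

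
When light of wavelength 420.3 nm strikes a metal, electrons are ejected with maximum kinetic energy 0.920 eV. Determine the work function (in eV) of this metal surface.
2.03 eV

From Einstein's photoelectric equation: KE_max = hf - φ = hc/λ - φ

Rearranging for φ:
φ = hc/λ - KE_max

Calculate photon energy:
E_photon = hc/λ = 2.9499 eV

Therefore:
φ = 2.9499 - 0.920 = 2.03 eV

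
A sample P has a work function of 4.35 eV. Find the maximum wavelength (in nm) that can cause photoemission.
285.02 nm

The threshold wavelength is when the photon energy equals the work function:
hc/λ₀ = φ

Solving for λ₀:
λ₀ = hc/φ = (6.626×10⁻³⁴ J·s)(3×10⁸ m/s) / (4.35 eV × 1.602×10⁻¹⁹ J/eV)
λ₀ = 285.02 nm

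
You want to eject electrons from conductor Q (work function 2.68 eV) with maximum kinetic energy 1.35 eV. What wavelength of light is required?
307.65 nm

From Einstein's equation: KE_max = hc/λ - φ

Rearranging for λ:
hc/λ = KE_max + φ
λ = hc/(KE_max + φ)

Required photon energy:
E_photon = KE_max + φ = 1.35 + 2.68 = 4.03 eV

Required wavelength:
λ = hc/E_photon = (6.626×10⁻³⁴)(3×10⁸) / (4.03 × 1.602×10⁻¹⁹)
λ = 307.65 nm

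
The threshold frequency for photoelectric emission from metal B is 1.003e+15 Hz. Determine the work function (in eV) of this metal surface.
4.15 eV

At the threshold frequency, photon energy equals work function:
φ = hf₀

Calculating:
φ = (6.626×10⁻³⁴ J·s)(1.003e+15 Hz)
φ = 4.15 eV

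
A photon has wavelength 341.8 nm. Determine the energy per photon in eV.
3.6274 eV

Using E = hf = hc/λ:

E = hc/λ = (6.626×10⁻³⁴ J·s)(3×10⁸ m/s) / (341.8×10⁻⁹ m)
E = 3.6274 eV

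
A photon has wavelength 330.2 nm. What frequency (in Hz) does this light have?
9.0791e+14 Hz

Using the wave equation: c = fλ

Solving for frequency:
f = c/λ = (3×10⁸ m/s) / (330.2×10⁻⁹ m)
f = 9.0791e+14 Hz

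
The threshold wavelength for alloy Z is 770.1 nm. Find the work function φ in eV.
1.61 eV

At the threshold wavelength, photon energy equals work function:
φ = hc/λ₀

Calculating:
φ = (6.626×10⁻³⁴ J·s)(3×10⁸ m/s) / (770.1×10⁻⁹ m)
φ = 1.61 eV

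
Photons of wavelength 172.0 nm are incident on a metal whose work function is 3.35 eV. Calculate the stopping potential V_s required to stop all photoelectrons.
3.8584 V

The stopping potential V_s satisfies: eV_s = KE_max

First, find KE_max using Einstein's equation:
E_photon = hc/λ = 7.2084 eV
KE_max = E_photon - φ = 7.2084 - 3.35 = 3.8584 eV

Since eV_s = KE_max:
V_s = KE_max/e = 3.8584 V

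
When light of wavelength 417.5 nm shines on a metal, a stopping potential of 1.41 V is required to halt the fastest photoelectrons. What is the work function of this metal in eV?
1.56 eV

The stopping potential gives the maximum kinetic energy: KE_max = eV_s = 1.41 eV

From Einstein's photoelectric equation: KE_max = hc/λ - φ
Rearranging: φ = hc/λ - KE_max

Calculate photon energy:
E_photon = hc/λ = (6.626×10⁻³⁴ J·s)(3×10⁸ m/s) / (417.5×10⁻⁹ m) = 2.9697 eV

Therefore:
φ = 2.9697 - 1.41 = 1.56 eV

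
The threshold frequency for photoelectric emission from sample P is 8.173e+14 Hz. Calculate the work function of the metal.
3.38 eV

At the threshold frequency, photon energy equals work function:
φ = hf₀

Calculating:
φ = (6.626×10⁻³⁴ J·s)(8.173e+14 Hz)
φ = 3.38 eV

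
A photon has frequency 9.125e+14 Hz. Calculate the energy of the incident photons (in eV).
3.7738 eV

Using E = hf:

E = hf = (6.626×10⁻³⁴ J·s)(9.125e+14 Hz)
E = 3.7738 eV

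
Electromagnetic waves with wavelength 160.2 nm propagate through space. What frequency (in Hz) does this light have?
1.8714e+15 Hz

Using the wave equation: c = fλ

Solving for frequency:
f = c/λ = (3×10⁸ m/s) / (160.2×10⁻⁹ m)
f = 1.8714e+15 Hz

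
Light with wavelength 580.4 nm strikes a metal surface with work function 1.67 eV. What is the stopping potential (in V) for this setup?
0.4662 V

The stopping potential V_s satisfies: eV_s = KE_max

First, find KE_max using Einstein's equation:
E_photon = hc/λ = 2.1362 eV
KE_max = E_photon - φ = 2.1362 - 1.67 = 0.4662 eV

Since eV_s = KE_max:
V_s = KE_max/e = 0.4662 V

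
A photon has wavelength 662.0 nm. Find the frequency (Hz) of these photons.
4.5286e+14 Hz

Using the wave equation: c = fλ

Solving for frequency:
f = c/λ = (3×10⁸ m/s) / (662.0×10⁻⁹ m)
f = 4.5286e+14 Hz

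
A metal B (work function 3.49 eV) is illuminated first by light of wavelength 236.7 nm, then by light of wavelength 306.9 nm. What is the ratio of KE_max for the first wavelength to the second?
3.1789

Using Einstein's equation: KE_max = hc/λ - φ

For λ₁ = 236.7 nm:
E₁ = hc/λ₁ = 5.2380 eV
KE₁ = E₁ - φ = 5.2380 - 3.49 = 1.7480 eV

For λ₂ = 306.9 nm:
E₂ = hc/λ₂ = 4.0399 eV
KE₂ = E₂ - φ = 4.0399 - 3.49 = 0.5499 eV

Ratio: KE₁/KE₂ = 1.7480/0.5499 = 3.1789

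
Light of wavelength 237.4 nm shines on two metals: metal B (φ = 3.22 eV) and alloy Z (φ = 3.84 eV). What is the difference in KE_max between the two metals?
0.6200 eV

Using KE_max = hc/λ - φ for each metal:

Photon energy: E = hc/λ = 5.2226 eV

For metal B (φ₁ = 3.22 eV):
KE₁ = E - φ₁ = 5.2226 - 3.22 = 2.0026 eV

For alloy Z (φ₂ = 3.84 eV):
KE₂ = E - φ₂ = 5.2226 - 3.84 = 1.3826 eV

Difference:
ΔKE = KE₁ - KE₂ = 2.0026 - 1.3826 = 0.6200 eV

Note: The difference equals the difference in work functions: 3.84 - 3.22 = 0.62 eV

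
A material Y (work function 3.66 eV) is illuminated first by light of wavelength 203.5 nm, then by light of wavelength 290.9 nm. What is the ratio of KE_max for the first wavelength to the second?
4.0402

Using Einstein's equation: KE_max = hc/λ - φ

For λ₁ = 203.5 nm:
E₁ = hc/λ₁ = 6.0926 eV
KE₁ = E₁ - φ = 6.0926 - 3.66 = 2.4326 eV

For λ₂ = 290.9 nm:
E₂ = hc/λ₂ = 4.2621 eV
KE₂ = E₂ - φ = 4.2621 - 3.66 = 0.6021 eV

Ratio: KE₁/KE₂ = 2.4326/0.6021 = 4.0402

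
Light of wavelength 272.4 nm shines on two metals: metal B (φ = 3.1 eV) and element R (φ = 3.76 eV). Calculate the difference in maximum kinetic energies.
0.6600 eV

Using KE_max = hc/λ - φ for each metal:

Photon energy: E = hc/λ = 4.5515 eV

For metal B (φ₁ = 3.1 eV):
KE₁ = E - φ₁ = 4.5515 - 3.1 = 1.4515 eV

For element R (φ₂ = 3.76 eV):
KE₂ = E - φ₂ = 4.5515 - 3.76 = 0.7915 eV

Difference:
ΔKE = KE₁ - KE₂ = 1.4515 - 0.7915 = 0.6600 eV

Note: The difference equals the difference in work functions: 3.76 - 3.1 = 0.66 eV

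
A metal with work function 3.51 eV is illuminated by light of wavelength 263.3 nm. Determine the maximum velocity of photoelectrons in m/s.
6.4940e+05 m/s

First, find the maximum kinetic energy:
E_photon = hc/λ = 4.7089 eV
KE_max = E_photon - φ = 4.7089 - 3.51 = 1.1989 eV

Convert to Joules: KE_max = 1.1989 × 1.602×10⁻¹⁹ J = 1.9208e-19 J

Then use KE = ½mv² to find velocity:
v = √(2·KE/m) = √(2 × 1.9208e-19 J / 9.109e-31 kg)
v = 6.4940e+05 m/s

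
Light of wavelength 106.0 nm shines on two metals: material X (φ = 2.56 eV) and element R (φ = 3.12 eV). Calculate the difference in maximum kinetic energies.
0.5600 eV

Using KE_max = hc/λ - φ for each metal:

Photon energy: E = hc/λ = 11.6966 eV

For material X (φ₁ = 2.56 eV):
KE₁ = E - φ₁ = 11.6966 - 2.56 = 9.1366 eV

For element R (φ₂ = 3.12 eV):
KE₂ = E - φ₂ = 11.6966 - 3.12 = 8.5766 eV

Difference:
ΔKE = KE₁ - KE₂ = 9.1366 - 8.5766 = 0.5600 eV

Note: The difference equals the difference in work functions: 3.12 - 2.56 = 0.56 eV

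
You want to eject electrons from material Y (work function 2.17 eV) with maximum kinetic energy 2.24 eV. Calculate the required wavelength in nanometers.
281.14 nm

From Einstein's equation: KE_max = hc/λ - φ

Rearranging for λ:
hc/λ = KE_max + φ
λ = hc/(KE_max + φ)

Required photon energy:
E_photon = KE_max + φ = 2.24 + 2.17 = 4.41 eV

Required wavelength:
λ = hc/E_photon = (6.626×10⁻³⁴)(3×10⁸) / (4.41 × 1.602×10⁻¹⁹)
λ = 281.14 nm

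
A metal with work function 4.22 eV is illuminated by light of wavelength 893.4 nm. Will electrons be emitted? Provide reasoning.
No

For photoemission, the photon energy must exceed the work function.

Photon energy: E = hc/λ = 1.3878 eV
Work function: φ = 4.22 eV

Since E_photon (1.3878 eV) < φ (4.22 eV), photoemission will NOT occur.
The threshold wavelength is λ₀ = hc/φ = 293.8 nm.
Since 893.4 nm > 293.8 nm, the photons lack sufficient energy.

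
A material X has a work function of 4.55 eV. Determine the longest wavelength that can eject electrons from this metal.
272.49 nm

The threshold wavelength is when the photon energy equals the work function:
hc/λ₀ = φ

Solving for λ₀:
λ₀ = hc/φ = (6.626×10⁻³⁴ J·s)(3×10⁸ m/s) / (4.55 eV × 1.602×10⁻¹⁹ J/eV)
λ₀ = 272.49 nm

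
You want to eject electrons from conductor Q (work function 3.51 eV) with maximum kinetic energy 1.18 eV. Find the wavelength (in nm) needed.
264.36 nm

From Einstein's equation: KE_max = hc/λ - φ

Rearranging for λ:
hc/λ = KE_max + φ
λ = hc/(KE_max + φ)

Required photon energy:
E_photon = KE_max + φ = 1.18 + 3.51 = 4.69 eV

Required wavelength:
λ = hc/E_photon = (6.626×10⁻³⁴)(3×10⁸) / (4.69 × 1.602×10⁻¹⁹)
λ = 264.36 nm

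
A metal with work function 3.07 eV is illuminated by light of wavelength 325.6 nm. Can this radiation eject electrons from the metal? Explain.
Yes

For photoemission, the photon energy must exceed the work function.

Photon energy: E = hc/λ = 3.8079 eV
Work function: φ = 3.07 eV

Since E_photon (3.8079 eV) > φ (3.07 eV), photoemission WILL occur.
The threshold wavelength is λ₀ = hc/φ = 403.9 nm.
Since 325.6 nm < 403.9 nm, the light has sufficient energy.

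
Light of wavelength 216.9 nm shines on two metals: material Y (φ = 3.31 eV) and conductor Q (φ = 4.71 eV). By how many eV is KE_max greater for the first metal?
1.4000 eV

Using KE_max = hc/λ - φ for each metal:

Photon energy: E = hc/λ = 5.7162 eV

For material Y (φ₁ = 3.31 eV):
KE₁ = E - φ₁ = 5.7162 - 3.31 = 2.4062 eV

For conductor Q (φ₂ = 4.71 eV):
KE₂ = E - φ₂ = 5.7162 - 4.71 = 1.0062 eV

Difference:
ΔKE = KE₁ - KE₂ = 2.4062 - 1.0062 = 1.4000 eV

Note: The difference equals the difference in work functions: 4.71 - 3.31 = 1.40 eV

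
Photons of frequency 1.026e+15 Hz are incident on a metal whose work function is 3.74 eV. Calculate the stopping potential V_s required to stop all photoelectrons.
0.5032 V

The stopping potential V_s satisfies: eV_s = KE_max

First, find KE_max using Einstein's equation:
E_photon = hf = (6.626×10⁻³⁴ J·s)(1.026e+15 Hz) = 4.2432 eV
KE_max = E_photon - φ = 4.2432 - 3.74 = 0.5032 eV

Since eV_s = KE_max:
V_s = KE_max/e = 0.5032 V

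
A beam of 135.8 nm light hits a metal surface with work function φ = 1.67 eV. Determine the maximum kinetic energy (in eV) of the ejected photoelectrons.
7.4599 eV

Using Einstein's photoelectric equation: KE_max = hf - φ = hc/λ - φ

First, calculate the photon energy:
E_photon = hc/λ = (6.626×10⁻³⁴ J·s)(3×10⁸ m/s) / (135.8×10⁻⁹ m)
E_photon = 9.1299 eV

Then, the maximum kinetic energy:
KE_max = E_photon - φ = 9.1299 eV - 1.67 eV = 7.4599 eV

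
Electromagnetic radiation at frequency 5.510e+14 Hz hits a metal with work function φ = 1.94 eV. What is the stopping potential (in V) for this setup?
0.3388 V

The stopping potential V_s satisfies: eV_s = KE_max

First, find KE_max using Einstein's equation:
E_photon = hf = (6.626×10⁻³⁴ J·s)(5.510e+14 Hz) = 2.2788 eV
KE_max = E_photon - φ = 2.2788 - 1.94 = 0.3388 eV

Since eV_s = KE_max:
V_s = KE_max/e = 0.3388 V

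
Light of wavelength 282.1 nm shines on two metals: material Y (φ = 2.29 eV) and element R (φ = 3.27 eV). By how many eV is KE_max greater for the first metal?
0.9800 eV

Using KE_max = hc/λ - φ for each metal:

Photon energy: E = hc/λ = 4.3950 eV

For material Y (φ₁ = 2.29 eV):
KE₁ = E - φ₁ = 4.3950 - 2.29 = 2.1050 eV

For element R (φ₂ = 3.27 eV):
KE₂ = E - φ₂ = 4.3950 - 3.27 = 1.1250 eV

Difference:
ΔKE = KE₁ - KE₂ = 2.1050 - 1.1250 = 0.9800 eV

Note: The difference equals the difference in work functions: 3.27 - 2.29 = 0.98 eV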